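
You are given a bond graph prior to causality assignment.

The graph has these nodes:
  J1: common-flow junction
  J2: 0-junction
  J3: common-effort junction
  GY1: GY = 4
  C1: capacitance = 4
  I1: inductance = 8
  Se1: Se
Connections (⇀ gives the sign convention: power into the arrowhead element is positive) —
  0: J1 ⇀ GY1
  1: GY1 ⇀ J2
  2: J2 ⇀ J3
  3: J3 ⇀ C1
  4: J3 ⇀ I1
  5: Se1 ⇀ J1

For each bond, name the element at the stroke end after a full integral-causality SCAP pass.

#0 stroke→GY1
#1 stroke→GY1
#2 stroke→J2
#3 stroke→J3
#4 stroke→I1
#5 stroke→J1

bond 5 →J1  (Se1 (Se) sets effort on bond)
bond 0 →GY1  (J1: last free bond brings flow in)
bond 1 →GY1  (through GY1, causality inverts; strokes same side of GY1)
bond 2 →J2  (only one effort-in slot at J2)
bond 3 →J3  (C1: C, integral causality)
bond 4 →I1  (0-jn J3 has e-setter on 3)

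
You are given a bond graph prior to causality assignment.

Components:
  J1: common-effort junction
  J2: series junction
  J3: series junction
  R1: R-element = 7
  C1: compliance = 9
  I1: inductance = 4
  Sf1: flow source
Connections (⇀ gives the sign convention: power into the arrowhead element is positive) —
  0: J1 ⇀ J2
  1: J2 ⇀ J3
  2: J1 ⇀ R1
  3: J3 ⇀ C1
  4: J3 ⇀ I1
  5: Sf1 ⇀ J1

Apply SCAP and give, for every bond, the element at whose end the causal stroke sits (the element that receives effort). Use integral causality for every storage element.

β5 stroke at Sf1  (Sf1 fixes flow; stroke at Sf1)
β3 stroke at J3  (prefer integral on C1)
β4 stroke at I1  (I1: I, integral causality)
β1 stroke at J3  (J3 flow already set via bond 4)
β0 stroke at J2  (J2: bond 1 brought flow, rest push out)
β2 stroke at J1  (J1 needs exactly one e-in)

#0 →J2
#1 →J3
#2 →J1
#3 →J3
#4 →I1
#5 →Sf1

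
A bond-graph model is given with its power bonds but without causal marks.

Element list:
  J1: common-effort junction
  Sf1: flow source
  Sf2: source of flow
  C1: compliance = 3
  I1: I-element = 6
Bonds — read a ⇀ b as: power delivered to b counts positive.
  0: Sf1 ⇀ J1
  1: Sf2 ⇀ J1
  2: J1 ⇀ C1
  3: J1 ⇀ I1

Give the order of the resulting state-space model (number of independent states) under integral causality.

2  (C1, I1 all integral)

#0 |Sf1  (Sf1 (Sf) sets flow on bond)
#1 |Sf2  (Sf2: flow source, stroke at near end)
#2 |J1  (C1 outputs effort q/C1)
#3 |I1  (common-e at J1 fixed by 2)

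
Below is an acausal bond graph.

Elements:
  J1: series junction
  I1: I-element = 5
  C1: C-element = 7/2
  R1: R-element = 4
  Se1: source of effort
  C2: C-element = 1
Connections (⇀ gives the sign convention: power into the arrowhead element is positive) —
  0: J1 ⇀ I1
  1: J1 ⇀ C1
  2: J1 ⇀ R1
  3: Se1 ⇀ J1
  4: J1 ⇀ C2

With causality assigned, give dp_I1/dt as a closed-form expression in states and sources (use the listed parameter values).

dp_I1/dt = E_Se1 - 4*p_I1/5 - 2*q_C1/7 - q_C2

b3 |J1  (Se1 fixes effort; stroke away)
b0 |I1  (I1 integral (f out))
b1 |J1  (J1 flow already set via bond 0)
b2 |J1  (common-f at J1 fixed by 0)
b4 |J1  (J1: bond 0 brought flow, rest push out)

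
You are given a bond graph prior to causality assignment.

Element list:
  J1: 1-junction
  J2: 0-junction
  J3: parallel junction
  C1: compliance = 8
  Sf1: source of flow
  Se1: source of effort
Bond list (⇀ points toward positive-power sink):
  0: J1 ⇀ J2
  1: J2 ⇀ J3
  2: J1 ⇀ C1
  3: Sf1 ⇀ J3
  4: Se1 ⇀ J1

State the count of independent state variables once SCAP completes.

β3 stroke at Sf1  (Sf1: flow source, stroke at near end)
β4 stroke at J1  (Se1 fixes effort; stroke away)
β1 stroke at J3  (only one effort-in slot at J3)
β0 stroke at J2  (J2 needs exactly one e-in)
β2 stroke at J1  (common-f at J1 fixed by 0)

1  (C1 all integral)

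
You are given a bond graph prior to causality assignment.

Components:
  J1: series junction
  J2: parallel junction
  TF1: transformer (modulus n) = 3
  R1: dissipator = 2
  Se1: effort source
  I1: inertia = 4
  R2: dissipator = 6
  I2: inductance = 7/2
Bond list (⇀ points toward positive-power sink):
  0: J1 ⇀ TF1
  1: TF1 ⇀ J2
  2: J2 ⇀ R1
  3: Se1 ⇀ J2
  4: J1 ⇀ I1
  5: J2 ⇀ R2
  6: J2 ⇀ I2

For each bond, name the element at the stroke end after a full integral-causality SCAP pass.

bond 0 stroke→J1
bond 1 stroke→TF1
bond 2 stroke→R1
bond 3 stroke→J2
bond 4 stroke→I1
bond 5 stroke→R2
bond 6 stroke→I2

β3 →J2  (Se1 (Se) sets effort on bond)
β1 →TF1  (common-e at J2 fixed by 3)
β2 →R1  (0-jn J2 has e-setter on 3)
β5 →R2  (J2 effort already set via bond 3)
β6 →I2  (J2 effort already set via bond 3)
β0 →J1  (TF1: transformer flips bond 1)
β4 →I1  (J1: last free bond brings flow in)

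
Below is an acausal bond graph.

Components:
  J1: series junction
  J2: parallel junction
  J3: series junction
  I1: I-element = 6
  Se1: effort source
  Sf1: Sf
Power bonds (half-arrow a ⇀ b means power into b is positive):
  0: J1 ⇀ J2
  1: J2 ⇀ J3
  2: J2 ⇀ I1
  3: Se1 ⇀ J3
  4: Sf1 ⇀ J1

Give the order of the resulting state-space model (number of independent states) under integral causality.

1  (I1 all integral)

b3 |J3  (Se1 (Se) sets effort on bond)
b4 |Sf1  (Sf1 (Sf) sets flow on bond)
b0 |J1  (1-jn J1 has f-setter on 4)
b1 |J2  (only one flow-in slot at J3)
b2 |I1  (J2: bond 1 brought effort, rest push out)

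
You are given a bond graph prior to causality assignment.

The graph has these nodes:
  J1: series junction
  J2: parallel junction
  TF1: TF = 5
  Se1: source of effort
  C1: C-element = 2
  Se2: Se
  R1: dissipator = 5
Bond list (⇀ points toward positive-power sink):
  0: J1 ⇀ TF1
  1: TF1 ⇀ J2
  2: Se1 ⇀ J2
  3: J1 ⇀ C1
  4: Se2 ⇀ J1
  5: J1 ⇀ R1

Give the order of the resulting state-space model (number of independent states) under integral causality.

1  (C1 all integral)

bond 2 stroke at J2  (Se1: effort source, stroke at far end)
bond 4 stroke at J1  (Se2: effort source, stroke at far end)
bond 1 stroke at TF1  (0-jn J2 has e-setter on 2)
bond 0 stroke at J1  (through TF1, causality passes straight; one stroke at TF1)
bond 3 stroke at J1  (C1 outputs effort q/C1)
bond 5 stroke at R1  (closing 1-jn rule on J1)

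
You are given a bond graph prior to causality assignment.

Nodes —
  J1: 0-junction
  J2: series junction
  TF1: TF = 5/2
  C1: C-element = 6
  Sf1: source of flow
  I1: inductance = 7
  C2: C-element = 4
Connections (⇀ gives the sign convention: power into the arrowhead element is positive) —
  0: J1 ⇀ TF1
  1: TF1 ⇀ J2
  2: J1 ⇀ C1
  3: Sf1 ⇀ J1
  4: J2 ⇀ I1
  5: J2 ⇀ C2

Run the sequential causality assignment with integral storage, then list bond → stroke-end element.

β3 stroke at Sf1  (Sf1: flow source, stroke at near end)
β2 stroke at J1  (C1: C, integral causality)
β0 stroke at TF1  (J1 effort already set via bond 2)
β1 stroke at J2  (TF TF1: opposite of bond 0)
β4 stroke at I1  (I1: I, integral causality)
β5 stroke at J2  (J2 flow already set via bond 4)

#0 stroke→TF1
#1 stroke→J2
#2 stroke→J1
#3 stroke→Sf1
#4 stroke→I1
#5 stroke→J2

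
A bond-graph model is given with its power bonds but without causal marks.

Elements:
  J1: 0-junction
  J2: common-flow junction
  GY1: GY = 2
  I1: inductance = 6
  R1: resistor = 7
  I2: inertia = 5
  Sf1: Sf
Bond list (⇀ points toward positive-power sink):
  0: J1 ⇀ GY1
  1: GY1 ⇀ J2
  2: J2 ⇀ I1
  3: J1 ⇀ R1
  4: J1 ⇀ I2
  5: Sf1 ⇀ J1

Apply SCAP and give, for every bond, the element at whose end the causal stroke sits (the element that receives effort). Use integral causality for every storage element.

#0 →J1
#1 →J2
#2 →I1
#3 →R1
#4 →I2
#5 →Sf1

#5 →Sf1  (Sf1 (Sf) sets flow on bond)
#2 →I1  (prefer integral on I1)
#1 →J2  (J2: bond 2 brought flow, rest push out)
#0 →J1  (GY GY1: same side as bond 1)
#3 →R1  (J1 effort already set via bond 0)
#4 →I2  (J1 effort already set via bond 0)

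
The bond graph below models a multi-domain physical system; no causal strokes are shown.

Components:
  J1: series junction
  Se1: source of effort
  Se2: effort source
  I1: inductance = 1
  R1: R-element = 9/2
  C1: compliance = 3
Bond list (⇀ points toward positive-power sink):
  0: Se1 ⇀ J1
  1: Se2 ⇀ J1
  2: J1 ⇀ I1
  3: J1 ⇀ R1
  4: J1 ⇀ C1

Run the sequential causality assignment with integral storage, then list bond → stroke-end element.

b0 →J1  (source Se1 imposes e)
b1 →J1  (Se2 fixes effort; stroke away)
b2 →I1  (I1 outputs flow p/I1)
b3 →J1  (common-f at J1 fixed by 2)
b4 →J1  (J1: bond 2 brought flow, rest push out)

β0 →J1
β1 →J1
β2 →I1
β3 →J1
β4 →J1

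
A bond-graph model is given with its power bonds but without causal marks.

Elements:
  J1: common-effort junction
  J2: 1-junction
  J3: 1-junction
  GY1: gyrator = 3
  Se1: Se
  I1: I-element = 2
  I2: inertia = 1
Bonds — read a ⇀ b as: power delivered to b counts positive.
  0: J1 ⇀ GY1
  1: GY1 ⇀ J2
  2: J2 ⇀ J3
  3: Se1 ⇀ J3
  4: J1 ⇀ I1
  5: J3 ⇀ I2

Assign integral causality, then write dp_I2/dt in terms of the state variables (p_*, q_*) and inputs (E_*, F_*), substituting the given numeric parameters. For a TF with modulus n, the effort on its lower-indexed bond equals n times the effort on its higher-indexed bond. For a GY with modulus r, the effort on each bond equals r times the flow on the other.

dp_I2/dt = E_Se1 - 3*p_I1/2

b3 stroke at J3  (source Se1 imposes e)
b4 stroke at I1  (I1: I, integral causality)
b0 stroke at J1  (only one effort-in slot at J1)
b1 stroke at J2  (through GY1, causality inverts; strokes same side of GY1)
b2 stroke at J3  (J2 needs exactly one f-in)
b5 stroke at I2  (J3 needs exactly one f-in)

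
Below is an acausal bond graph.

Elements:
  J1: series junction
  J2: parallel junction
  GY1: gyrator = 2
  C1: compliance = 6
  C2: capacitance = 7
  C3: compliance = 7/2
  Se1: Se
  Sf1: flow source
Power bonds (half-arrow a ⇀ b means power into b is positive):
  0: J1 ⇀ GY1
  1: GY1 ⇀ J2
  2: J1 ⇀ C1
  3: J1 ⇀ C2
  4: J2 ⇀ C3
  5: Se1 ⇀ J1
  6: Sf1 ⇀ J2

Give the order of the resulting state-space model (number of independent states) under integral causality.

bond 5 |J1  (source Se1 imposes e)
bond 6 |Sf1  (Sf1 fixes flow; stroke at Sf1)
bond 2 |J1  (C1: C, integral causality)
bond 3 |J1  (C2 outputs effort q/C2)
bond 0 |GY1  (only one flow-in slot at J1)
bond 1 |GY1  (GY1: gyrator matches bond 0)
bond 4 |J2  (J2 needs exactly one e-in)

3  (C1, C2, C3 all integral)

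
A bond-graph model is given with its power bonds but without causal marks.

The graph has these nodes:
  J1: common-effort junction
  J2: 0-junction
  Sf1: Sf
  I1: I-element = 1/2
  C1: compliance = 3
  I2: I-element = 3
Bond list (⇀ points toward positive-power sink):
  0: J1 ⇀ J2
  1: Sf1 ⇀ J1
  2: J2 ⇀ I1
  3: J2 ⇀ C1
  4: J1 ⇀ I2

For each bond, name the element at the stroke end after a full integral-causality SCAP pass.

bond 1 stroke at Sf1  (Sf1: flow source, stroke at near end)
bond 2 stroke at I1  (prefer integral on I1)
bond 3 stroke at J2  (C1 integral (e out))
bond 0 stroke at J1  (J2 effort already set via bond 3)
bond 4 stroke at I2  (common-e at J1 fixed by 0)

b0 |J1
b1 |Sf1
b2 |I1
b3 |J2
b4 |I2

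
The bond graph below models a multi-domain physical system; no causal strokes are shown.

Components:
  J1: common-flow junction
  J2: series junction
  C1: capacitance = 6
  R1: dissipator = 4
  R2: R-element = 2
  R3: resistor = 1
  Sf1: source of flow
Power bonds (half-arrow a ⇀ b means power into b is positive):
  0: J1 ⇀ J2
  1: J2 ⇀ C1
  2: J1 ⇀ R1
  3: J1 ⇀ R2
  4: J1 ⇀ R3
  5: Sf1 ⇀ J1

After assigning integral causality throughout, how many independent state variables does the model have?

1  (C1 all integral)

b5 stroke at Sf1  (source Sf1 imposes f)
b0 stroke at J1  (J1: bond 5 brought flow, rest push out)
b2 stroke at J1  (1-jn J1 has f-setter on 5)
b3 stroke at J1  (J1 flow already set via bond 5)
b4 stroke at J1  (J1: bond 5 brought flow, rest push out)
b1 stroke at J2  (J2 flow already set via bond 0)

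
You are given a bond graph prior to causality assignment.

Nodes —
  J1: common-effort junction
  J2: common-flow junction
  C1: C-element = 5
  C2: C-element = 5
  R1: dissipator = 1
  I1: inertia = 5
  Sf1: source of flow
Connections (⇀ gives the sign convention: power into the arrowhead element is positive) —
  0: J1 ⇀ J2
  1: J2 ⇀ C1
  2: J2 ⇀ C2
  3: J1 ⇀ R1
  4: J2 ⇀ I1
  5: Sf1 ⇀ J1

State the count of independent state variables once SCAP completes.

#5 stroke at Sf1  (source Sf1 imposes f)
#1 stroke at J2  (C1 outputs effort q/C1)
#2 stroke at J2  (C2: C, integral causality)
#4 stroke at I1  (I1 integral (f out))
#0 stroke at J2  (common-f at J2 fixed by 4)
#3 stroke at J1  (closing 0-jn rule on J1)

3  (C1, C2, I1 all integral)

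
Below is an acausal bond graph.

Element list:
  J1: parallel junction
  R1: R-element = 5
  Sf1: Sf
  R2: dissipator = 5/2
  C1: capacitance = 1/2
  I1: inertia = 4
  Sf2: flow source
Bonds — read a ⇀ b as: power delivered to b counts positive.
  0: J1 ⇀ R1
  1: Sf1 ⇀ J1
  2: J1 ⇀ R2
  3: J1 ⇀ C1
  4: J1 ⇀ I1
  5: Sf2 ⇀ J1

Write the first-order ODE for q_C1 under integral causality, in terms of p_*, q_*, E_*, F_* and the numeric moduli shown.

dq_C1/dt = F_Sf1 + F_Sf2 - p_I1/4 - 6*q_C1/5

bond 1 stroke at Sf1  (Sf1 fixes flow; stroke at Sf1)
bond 5 stroke at Sf2  (Sf2 fixes flow; stroke at Sf2)
bond 3 stroke at J1  (C1: C, integral causality)
bond 0 stroke at R1  (J1 effort already set via bond 3)
bond 2 stroke at R2  (common-e at J1 fixed by 3)
bond 4 stroke at I1  (0-jn J1 has e-setter on 3)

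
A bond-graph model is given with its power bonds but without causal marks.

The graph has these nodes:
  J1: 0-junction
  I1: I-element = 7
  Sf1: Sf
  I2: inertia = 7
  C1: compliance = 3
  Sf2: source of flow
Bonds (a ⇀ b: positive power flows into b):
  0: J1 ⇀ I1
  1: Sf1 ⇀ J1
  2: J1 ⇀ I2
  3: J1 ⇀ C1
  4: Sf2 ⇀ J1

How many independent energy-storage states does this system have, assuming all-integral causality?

#1 stroke→Sf1  (Sf1 (Sf) sets flow on bond)
#4 stroke→Sf2  (Sf2: flow source, stroke at near end)
#0 stroke→I1  (I1 outputs flow p/I1)
#2 stroke→I2  (I2 outputs flow p/I2)
#3 stroke→J1  (closing 0-jn rule on J1)

3  (C1, I1, I2 all integral)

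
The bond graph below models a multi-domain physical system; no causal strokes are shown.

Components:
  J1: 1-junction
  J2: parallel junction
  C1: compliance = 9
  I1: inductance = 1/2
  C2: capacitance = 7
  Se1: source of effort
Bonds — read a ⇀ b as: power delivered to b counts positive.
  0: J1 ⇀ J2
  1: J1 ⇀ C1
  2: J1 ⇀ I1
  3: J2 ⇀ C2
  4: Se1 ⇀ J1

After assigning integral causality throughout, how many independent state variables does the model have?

3  (C1, C2, I1 all integral)

b4 stroke→J1  (Se1: effort source, stroke at far end)
b1 stroke→J1  (prefer integral on C1)
b2 stroke→I1  (I1: I, integral causality)
b0 stroke→J1  (1-jn J1 has f-setter on 2)
b3 stroke→J2  (J2: last free bond brings effort in)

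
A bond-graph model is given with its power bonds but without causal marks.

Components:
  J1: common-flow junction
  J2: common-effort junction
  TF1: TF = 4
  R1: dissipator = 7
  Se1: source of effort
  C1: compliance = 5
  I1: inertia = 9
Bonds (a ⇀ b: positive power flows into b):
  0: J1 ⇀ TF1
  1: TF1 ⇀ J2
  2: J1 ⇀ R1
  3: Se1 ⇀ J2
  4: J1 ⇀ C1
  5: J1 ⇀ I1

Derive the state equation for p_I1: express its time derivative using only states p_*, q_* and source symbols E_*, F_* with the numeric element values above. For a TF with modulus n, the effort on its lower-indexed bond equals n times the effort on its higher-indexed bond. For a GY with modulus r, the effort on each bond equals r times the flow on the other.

#3 →J2  (Se1 (Se) sets effort on bond)
#1 →TF1  (0-jn J2 has e-setter on 3)
#0 →J1  (TF1: transformer flips bond 1)
#4 →J1  (C1 integral (e out))
#5 →I1  (I1: I, integral causality)
#2 →J1  (J1: bond 5 brought flow, rest push out)

dp_I1/dt = -4*E_Se1 - 7*p_I1/9 - q_C1/5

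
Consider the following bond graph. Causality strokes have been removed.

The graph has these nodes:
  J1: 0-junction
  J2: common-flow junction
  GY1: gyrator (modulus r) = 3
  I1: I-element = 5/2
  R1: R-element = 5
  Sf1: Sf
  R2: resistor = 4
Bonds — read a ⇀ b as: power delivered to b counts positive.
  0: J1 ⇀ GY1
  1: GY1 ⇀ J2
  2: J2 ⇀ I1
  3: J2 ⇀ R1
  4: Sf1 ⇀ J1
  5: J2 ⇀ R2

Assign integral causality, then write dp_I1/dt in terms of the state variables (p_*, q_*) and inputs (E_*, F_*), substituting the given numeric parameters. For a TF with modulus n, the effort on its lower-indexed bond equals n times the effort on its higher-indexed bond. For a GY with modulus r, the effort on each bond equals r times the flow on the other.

bond 4 stroke at Sf1  (source Sf1 imposes f)
bond 0 stroke at J1  (J1: last free bond brings effort in)
bond 1 stroke at J2  (GY1: gyrator matches bond 0)
bond 2 stroke at I1  (prefer integral on I1)
bond 3 stroke at J2  (1-jn J2 has f-setter on 2)
bond 5 stroke at J2  (J2 flow already set via bond 2)

dp_I1/dt = 3*F_Sf1 - 18*p_I1/5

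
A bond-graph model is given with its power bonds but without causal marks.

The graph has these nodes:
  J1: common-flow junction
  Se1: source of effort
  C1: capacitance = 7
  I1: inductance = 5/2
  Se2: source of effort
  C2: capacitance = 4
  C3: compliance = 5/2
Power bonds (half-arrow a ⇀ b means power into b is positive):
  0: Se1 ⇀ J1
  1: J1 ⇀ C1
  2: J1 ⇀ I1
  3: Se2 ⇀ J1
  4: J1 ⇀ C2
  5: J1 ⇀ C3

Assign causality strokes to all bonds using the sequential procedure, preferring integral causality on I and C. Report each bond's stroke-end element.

b0 |J1  (Se1 fixes effort; stroke away)
b3 |J1  (source Se2 imposes e)
b1 |J1  (prefer integral on C1)
b2 |I1  (I1 outputs flow p/I1)
b4 |J1  (common-f at J1 fixed by 2)
b5 |J1  (common-f at J1 fixed by 2)

#0 →J1
#1 →J1
#2 →I1
#3 →J1
#4 →J1
#5 →J1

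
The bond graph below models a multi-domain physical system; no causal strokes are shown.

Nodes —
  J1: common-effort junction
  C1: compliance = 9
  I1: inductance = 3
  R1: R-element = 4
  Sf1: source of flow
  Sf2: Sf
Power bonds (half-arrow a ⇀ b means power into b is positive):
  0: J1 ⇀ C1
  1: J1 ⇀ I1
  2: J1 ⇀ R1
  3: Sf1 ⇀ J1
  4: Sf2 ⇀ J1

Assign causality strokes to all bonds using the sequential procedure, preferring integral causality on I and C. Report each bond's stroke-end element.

#3 |Sf1  (Sf1: flow source, stroke at near end)
#4 |Sf2  (Sf2: flow source, stroke at near end)
#0 |J1  (C1 integral (e out))
#1 |I1  (J1 effort already set via bond 0)
#2 |R1  (common-e at J1 fixed by 0)

b0 |J1
b1 |I1
b2 |R1
b3 |Sf1
b4 |Sf2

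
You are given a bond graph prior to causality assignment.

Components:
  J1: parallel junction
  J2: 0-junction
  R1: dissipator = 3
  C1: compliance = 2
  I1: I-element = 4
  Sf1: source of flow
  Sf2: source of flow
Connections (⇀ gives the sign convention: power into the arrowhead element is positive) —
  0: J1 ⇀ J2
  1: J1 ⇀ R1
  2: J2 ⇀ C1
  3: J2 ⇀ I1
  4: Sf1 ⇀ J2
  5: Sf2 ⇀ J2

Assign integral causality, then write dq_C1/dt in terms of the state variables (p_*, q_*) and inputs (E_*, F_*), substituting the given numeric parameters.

dq_C1/dt = F_Sf1 + F_Sf2 - p_I1/4 - q_C1/6

β4 |Sf1  (Sf1 (Sf) sets flow on bond)
β5 |Sf2  (Sf2: flow source, stroke at near end)
β2 |J2  (prefer integral on C1)
β0 |J1  (0-jn J2 has e-setter on 2)
β3 |I1  (0-jn J2 has e-setter on 2)
β1 |R1  (J1: bond 0 brought effort, rest push out)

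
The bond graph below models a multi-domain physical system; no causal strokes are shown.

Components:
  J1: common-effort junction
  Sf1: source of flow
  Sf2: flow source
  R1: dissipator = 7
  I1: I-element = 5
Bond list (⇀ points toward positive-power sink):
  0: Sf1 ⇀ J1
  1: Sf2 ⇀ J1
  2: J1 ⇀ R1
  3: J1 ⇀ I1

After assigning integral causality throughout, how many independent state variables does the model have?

β0 →Sf1  (Sf1 fixes flow; stroke at Sf1)
β1 →Sf2  (source Sf2 imposes f)
β3 →I1  (I1: I, integral causality)
β2 →J1  (J1: last free bond brings effort in)

1  (I1 all integral)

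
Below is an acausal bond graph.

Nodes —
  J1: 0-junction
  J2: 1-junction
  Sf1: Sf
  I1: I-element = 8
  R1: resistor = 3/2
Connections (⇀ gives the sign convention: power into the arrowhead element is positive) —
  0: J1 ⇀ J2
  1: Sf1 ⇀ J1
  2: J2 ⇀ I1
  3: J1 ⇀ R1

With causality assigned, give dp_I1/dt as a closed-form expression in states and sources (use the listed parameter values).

bond 1 stroke→Sf1  (source Sf1 imposes f)
bond 2 stroke→I1  (prefer integral on I1)
bond 0 stroke→J2  (J2 flow already set via bond 2)
bond 3 stroke→J1  (J1 needs exactly one e-in)

dp_I1/dt = 3*F_Sf1/2 - 3*p_I1/16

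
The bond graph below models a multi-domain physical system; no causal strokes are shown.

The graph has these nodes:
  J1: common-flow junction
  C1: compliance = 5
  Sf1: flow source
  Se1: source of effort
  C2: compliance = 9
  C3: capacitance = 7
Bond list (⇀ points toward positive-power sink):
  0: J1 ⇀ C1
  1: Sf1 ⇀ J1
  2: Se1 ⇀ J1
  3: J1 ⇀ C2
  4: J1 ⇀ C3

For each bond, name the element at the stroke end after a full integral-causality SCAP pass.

bond 0 stroke at J1
bond 1 stroke at Sf1
bond 2 stroke at J1
bond 3 stroke at J1
bond 4 stroke at J1

#1 stroke at Sf1  (Sf1 (Sf) sets flow on bond)
#2 stroke at J1  (Se1: effort source, stroke at far end)
#0 stroke at J1  (J1 flow already set via bond 1)
#3 stroke at J1  (J1: bond 1 brought flow, rest push out)
#4 stroke at J1  (common-f at J1 fixed by 1)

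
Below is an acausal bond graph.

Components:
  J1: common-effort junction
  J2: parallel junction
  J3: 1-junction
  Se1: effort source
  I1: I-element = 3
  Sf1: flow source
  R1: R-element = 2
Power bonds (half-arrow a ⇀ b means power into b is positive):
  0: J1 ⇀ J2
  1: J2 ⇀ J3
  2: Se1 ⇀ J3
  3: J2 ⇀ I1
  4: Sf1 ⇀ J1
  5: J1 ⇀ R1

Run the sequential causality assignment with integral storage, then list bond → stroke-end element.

β2 →J3  (Se1 (Se) sets effort on bond)
β4 →Sf1  (Sf1 fixes flow; stroke at Sf1)
β1 →J2  (closing 1-jn rule on J3)
β0 →J1  (J2: bond 1 brought effort, rest push out)
β3 →I1  (common-e at J2 fixed by 1)
β5 →R1  (J1 effort already set via bond 0)

#0 |J1
#1 |J2
#2 |J3
#3 |I1
#4 |Sf1
#5 |R1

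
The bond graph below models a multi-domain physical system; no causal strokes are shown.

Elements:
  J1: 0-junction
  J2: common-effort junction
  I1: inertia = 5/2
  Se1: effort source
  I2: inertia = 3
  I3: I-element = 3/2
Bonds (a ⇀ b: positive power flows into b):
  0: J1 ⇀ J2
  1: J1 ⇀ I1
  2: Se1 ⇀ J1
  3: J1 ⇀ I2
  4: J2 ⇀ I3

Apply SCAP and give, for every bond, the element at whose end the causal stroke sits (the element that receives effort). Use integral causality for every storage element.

b0 stroke→J2
b1 stroke→I1
b2 stroke→J1
b3 stroke→I2
b4 stroke→I3

bond 2 stroke at J1  (Se1 (Se) sets effort on bond)
bond 0 stroke at J2  (common-e at J1 fixed by 2)
bond 1 stroke at I1  (common-e at J1 fixed by 2)
bond 3 stroke at I2  (common-e at J1 fixed by 2)
bond 4 stroke at I3  (0-jn J2 has e-setter on 0)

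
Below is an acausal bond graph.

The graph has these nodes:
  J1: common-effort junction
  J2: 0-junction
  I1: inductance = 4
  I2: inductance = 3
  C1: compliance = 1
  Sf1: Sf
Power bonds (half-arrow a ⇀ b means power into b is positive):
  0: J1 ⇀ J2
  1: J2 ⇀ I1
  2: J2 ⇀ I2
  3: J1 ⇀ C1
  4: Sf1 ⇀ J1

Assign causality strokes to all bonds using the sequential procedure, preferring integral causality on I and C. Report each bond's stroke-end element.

#0 →J2
#1 →I1
#2 →I2
#3 →J1
#4 →Sf1

bond 4 →Sf1  (Sf1 (Sf) sets flow on bond)
bond 1 →I1  (I1: I, integral causality)
bond 2 →I2  (I2: I, integral causality)
bond 0 →J2  (J2: last free bond brings effort in)
bond 3 →J1  (only one effort-in slot at J1)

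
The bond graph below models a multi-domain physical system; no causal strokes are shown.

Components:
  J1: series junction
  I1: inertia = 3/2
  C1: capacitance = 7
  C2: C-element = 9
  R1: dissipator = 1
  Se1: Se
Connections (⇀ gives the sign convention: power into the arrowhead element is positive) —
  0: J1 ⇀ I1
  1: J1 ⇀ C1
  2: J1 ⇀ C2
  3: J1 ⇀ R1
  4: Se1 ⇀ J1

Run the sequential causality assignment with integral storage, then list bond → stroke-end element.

bond 0 stroke at I1
bond 1 stroke at J1
bond 2 stroke at J1
bond 3 stroke at J1
bond 4 stroke at J1

#4 →J1  (Se1 (Se) sets effort on bond)
#0 →I1  (I1 outputs flow p/I1)
#1 →J1  (1-jn J1 has f-setter on 0)
#2 →J1  (common-f at J1 fixed by 0)
#3 →J1  (1-jn J1 has f-setter on 0)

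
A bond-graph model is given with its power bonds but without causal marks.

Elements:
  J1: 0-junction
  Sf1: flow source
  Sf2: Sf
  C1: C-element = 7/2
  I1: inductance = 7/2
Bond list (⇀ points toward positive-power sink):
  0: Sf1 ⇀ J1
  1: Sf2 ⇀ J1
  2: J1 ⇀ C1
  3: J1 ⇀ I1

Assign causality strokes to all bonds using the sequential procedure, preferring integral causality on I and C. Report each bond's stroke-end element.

b0 →Sf1
b1 →Sf2
b2 →J1
b3 →I1

β0 stroke at Sf1  (Sf1 fixes flow; stroke at Sf1)
β1 stroke at Sf2  (Sf2: flow source, stroke at near end)
β2 stroke at J1  (C1 outputs effort q/C1)
β3 stroke at I1  (0-jn J1 has e-setter on 2)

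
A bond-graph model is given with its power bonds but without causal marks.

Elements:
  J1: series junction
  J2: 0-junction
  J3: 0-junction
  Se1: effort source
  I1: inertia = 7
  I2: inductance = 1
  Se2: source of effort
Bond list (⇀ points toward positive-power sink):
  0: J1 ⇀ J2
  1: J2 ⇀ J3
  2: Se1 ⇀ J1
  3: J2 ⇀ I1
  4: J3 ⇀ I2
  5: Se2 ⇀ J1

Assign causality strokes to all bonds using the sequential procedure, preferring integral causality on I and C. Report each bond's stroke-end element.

b0 →J2
b1 →J3
b2 →J1
b3 →I1
b4 →I2
b5 →J1

bond 2 →J1  (Se1 fixes effort; stroke away)
bond 5 →J1  (Se2 fixes effort; stroke away)
bond 0 →J2  (J1 needs exactly one f-in)
bond 1 →J3  (0-jn J2 has e-setter on 0)
bond 3 →I1  (J2 effort already set via bond 0)
bond 4 →I2  (J3 effort already set via bond 1)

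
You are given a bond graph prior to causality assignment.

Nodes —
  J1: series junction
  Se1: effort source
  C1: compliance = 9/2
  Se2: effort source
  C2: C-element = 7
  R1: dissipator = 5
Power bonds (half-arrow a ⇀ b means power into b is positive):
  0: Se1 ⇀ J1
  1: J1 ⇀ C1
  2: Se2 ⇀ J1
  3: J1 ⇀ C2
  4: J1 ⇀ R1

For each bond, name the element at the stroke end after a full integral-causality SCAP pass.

bond 0 stroke at J1
bond 1 stroke at J1
bond 2 stroke at J1
bond 3 stroke at J1
bond 4 stroke at R1

bond 0 |J1  (Se1: effort source, stroke at far end)
bond 2 |J1  (Se2 (Se) sets effort on bond)
bond 1 |J1  (C1 outputs effort q/C1)
bond 3 |J1  (prefer integral on C2)
bond 4 |R1  (closing 1-jn rule on J1)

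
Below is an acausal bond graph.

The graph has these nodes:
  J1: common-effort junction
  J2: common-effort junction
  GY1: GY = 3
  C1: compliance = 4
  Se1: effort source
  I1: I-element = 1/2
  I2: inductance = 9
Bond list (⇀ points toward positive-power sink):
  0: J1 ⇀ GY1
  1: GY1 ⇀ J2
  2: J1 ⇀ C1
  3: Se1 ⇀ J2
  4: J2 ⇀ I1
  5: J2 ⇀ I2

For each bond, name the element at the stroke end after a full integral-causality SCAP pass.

bond 3 |J2  (Se1 (Se) sets effort on bond)
bond 1 |GY1  (0-jn J2 has e-setter on 3)
bond 4 |I1  (0-jn J2 has e-setter on 3)
bond 5 |I2  (J2 effort already set via bond 3)
bond 0 |GY1  (GY1: gyrator matches bond 1)
bond 2 |J1  (J1 needs exactly one e-in)

β0 stroke at GY1
β1 stroke at GY1
β2 stroke at J1
β3 stroke at J2
β4 stroke at I1
β5 stroke at I2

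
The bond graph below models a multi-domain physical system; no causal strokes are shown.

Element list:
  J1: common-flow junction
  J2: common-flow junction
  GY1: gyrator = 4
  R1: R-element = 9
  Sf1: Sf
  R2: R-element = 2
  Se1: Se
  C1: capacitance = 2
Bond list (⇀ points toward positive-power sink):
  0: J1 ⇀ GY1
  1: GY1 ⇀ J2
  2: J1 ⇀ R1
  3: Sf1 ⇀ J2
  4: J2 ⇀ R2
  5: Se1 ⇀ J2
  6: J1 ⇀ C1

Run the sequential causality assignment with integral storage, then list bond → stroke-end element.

b0 stroke→J1
b1 stroke→J2
b2 stroke→R1
b3 stroke→Sf1
b4 stroke→J2
b5 stroke→J2
b6 stroke→J1

bond 3 stroke at Sf1  (source Sf1 imposes f)
bond 5 stroke at J2  (Se1 (Se) sets effort on bond)
bond 1 stroke at J2  (common-f at J2 fixed by 3)
bond 4 stroke at J2  (1-jn J2 has f-setter on 3)
bond 0 stroke at J1  (GY1 both-in/both-out from 1)
bond 6 stroke at J1  (C1 outputs effort q/C1)
bond 2 stroke at R1  (only one flow-in slot at J1)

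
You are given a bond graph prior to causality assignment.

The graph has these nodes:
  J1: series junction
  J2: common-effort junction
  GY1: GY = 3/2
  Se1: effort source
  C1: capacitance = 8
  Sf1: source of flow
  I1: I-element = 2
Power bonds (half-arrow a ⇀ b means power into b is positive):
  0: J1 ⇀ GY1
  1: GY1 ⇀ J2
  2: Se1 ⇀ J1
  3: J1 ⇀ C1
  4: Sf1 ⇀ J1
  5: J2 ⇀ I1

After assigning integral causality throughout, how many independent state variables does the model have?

bond 2 stroke at J1  (Se1 (Se) sets effort on bond)
bond 4 stroke at Sf1  (Sf1 fixes flow; stroke at Sf1)
bond 0 stroke at J1  (J1: bond 4 brought flow, rest push out)
bond 3 stroke at J1  (J1: bond 4 brought flow, rest push out)
bond 1 stroke at J2  (through GY1, causality inverts; strokes same side of GY1)
bond 5 stroke at I1  (0-jn J2 has e-setter on 1)

2  (C1, I1 all integral)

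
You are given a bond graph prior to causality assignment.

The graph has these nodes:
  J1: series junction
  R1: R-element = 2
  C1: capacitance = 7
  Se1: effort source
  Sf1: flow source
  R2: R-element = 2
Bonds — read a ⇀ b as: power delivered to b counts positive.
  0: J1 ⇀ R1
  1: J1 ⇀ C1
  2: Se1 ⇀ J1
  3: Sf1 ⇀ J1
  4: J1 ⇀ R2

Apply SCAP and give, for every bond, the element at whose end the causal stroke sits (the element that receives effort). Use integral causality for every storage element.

#0 |J1
#1 |J1
#2 |J1
#3 |Sf1
#4 |J1

bond 2 stroke→J1  (Se1 (Se) sets effort on bond)
bond 3 stroke→Sf1  (source Sf1 imposes f)
bond 0 stroke→J1  (J1 flow already set via bond 3)
bond 1 stroke→J1  (J1 flow already set via bond 3)
bond 4 stroke→J1  (1-jn J1 has f-setter on 3)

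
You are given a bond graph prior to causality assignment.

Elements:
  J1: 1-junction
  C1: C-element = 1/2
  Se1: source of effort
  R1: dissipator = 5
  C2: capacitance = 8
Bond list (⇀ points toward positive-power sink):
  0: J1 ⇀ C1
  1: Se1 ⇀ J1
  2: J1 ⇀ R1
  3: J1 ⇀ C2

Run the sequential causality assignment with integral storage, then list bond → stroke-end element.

b0 |J1
b1 |J1
b2 |R1
b3 |J1

b1 stroke→J1  (source Se1 imposes e)
b0 stroke→J1  (C1 outputs effort q/C1)
b3 stroke→J1  (C2 integral (e out))
b2 stroke→R1  (J1 needs exactly one f-in)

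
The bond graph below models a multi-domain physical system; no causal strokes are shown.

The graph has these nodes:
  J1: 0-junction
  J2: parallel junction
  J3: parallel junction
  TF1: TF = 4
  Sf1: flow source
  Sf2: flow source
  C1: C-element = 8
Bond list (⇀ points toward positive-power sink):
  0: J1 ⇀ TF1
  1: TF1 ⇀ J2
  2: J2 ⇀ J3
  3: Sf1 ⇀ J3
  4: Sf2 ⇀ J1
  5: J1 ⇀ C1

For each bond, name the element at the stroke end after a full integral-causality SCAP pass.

bond 3 stroke at Sf1  (Sf1 fixes flow; stroke at Sf1)
bond 4 stroke at Sf2  (Sf2 (Sf) sets flow on bond)
bond 2 stroke at J3  (J3 needs exactly one e-in)
bond 1 stroke at J2  (only one effort-in slot at J2)
bond 0 stroke at TF1  (TF TF1: opposite of bond 1)
bond 5 stroke at J1  (J1: last free bond brings effort in)

bond 0 stroke→TF1
bond 1 stroke→J2
bond 2 stroke→J3
bond 3 stroke→Sf1
bond 4 stroke→Sf2
bond 5 stroke→J1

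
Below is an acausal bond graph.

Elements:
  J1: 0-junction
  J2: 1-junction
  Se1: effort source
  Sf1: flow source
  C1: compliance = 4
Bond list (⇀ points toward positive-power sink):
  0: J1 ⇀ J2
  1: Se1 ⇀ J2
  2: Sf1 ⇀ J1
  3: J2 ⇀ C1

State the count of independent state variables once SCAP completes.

b1 |J2  (Se1 (Se) sets effort on bond)
b2 |Sf1  (Sf1 fixes flow; stroke at Sf1)
b0 |J1  (J1 needs exactly one e-in)
b3 |J2  (J2 flow already set via bond 0)

1  (C1 all integral)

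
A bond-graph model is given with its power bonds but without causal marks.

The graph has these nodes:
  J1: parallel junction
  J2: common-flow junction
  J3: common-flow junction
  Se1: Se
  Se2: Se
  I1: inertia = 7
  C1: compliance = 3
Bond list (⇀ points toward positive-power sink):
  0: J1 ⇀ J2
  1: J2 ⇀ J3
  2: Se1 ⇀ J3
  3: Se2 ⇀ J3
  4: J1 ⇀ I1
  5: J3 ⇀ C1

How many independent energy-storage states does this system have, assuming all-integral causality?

2  (C1, I1 all integral)

#2 |J3  (Se1: effort source, stroke at far end)
#3 |J3  (Se2 (Se) sets effort on bond)
#4 |I1  (prefer integral on I1)
#0 |J1  (J1: last free bond brings effort in)
#1 |J2  (J2: bond 0 brought flow, rest push out)
#5 |J3  (1-jn J3 has f-setter on 1)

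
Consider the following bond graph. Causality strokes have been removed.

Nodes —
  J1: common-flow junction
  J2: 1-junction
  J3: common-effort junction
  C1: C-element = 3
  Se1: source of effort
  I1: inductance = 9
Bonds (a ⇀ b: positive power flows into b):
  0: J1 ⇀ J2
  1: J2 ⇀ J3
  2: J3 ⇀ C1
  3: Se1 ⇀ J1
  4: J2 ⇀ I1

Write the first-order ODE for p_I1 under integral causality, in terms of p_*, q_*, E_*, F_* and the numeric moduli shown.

dp_I1/dt = E_Se1 - q_C1/3

bond 3 →J1  (Se1 (Se) sets effort on bond)
bond 0 →J2  (only one flow-in slot at J1)
bond 2 →J3  (C1 outputs effort q/C1)
bond 1 →J2  (J3 effort already set via bond 2)
bond 4 →I1  (closing 1-jn rule on J2)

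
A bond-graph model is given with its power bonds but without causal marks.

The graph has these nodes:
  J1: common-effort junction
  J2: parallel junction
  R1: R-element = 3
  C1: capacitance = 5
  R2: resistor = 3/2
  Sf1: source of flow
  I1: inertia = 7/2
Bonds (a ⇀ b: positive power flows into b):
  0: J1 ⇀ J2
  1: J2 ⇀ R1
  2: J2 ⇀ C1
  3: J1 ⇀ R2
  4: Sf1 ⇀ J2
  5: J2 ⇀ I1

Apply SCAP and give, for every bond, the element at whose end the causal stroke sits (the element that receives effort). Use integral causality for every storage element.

bond 4 |Sf1  (Sf1 fixes flow; stroke at Sf1)
bond 2 |J2  (C1 outputs effort q/C1)
bond 0 |J1  (common-e at J2 fixed by 2)
bond 1 |R1  (J2 effort already set via bond 2)
bond 5 |I1  (J2: bond 2 brought effort, rest push out)
bond 3 |R2  (J1: bond 0 brought effort, rest push out)

bond 0 stroke at J1
bond 1 stroke at R1
bond 2 stroke at J2
bond 3 stroke at R2
bond 4 stroke at Sf1
bond 5 stroke at I1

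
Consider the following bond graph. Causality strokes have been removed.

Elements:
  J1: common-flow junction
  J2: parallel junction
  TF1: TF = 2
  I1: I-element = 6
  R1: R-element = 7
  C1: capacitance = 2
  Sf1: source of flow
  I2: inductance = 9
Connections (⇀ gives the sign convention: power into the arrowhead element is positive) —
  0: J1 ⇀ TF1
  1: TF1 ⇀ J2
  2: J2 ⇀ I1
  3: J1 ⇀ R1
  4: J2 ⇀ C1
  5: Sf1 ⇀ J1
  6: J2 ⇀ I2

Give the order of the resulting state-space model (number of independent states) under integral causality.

3  (C1, I1, I2 all integral)

b5 stroke at Sf1  (Sf1 (Sf) sets flow on bond)
b0 stroke at J1  (J1: bond 5 brought flow, rest push out)
b3 stroke at J1  (common-f at J1 fixed by 5)
b1 stroke at TF1  (TF TF1: opposite of bond 0)
b2 stroke at I1  (I1 outputs flow p/I1)
b4 stroke at J2  (C1 outputs effort q/C1)
b6 stroke at I2  (J2: bond 4 brought effort, rest push out)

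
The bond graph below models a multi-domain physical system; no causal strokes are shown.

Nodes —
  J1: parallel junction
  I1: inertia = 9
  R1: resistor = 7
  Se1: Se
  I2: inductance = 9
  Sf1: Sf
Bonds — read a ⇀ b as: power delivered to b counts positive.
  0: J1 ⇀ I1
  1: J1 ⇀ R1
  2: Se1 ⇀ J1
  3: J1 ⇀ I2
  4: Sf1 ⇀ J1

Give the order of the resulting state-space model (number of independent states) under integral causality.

2  (I1, I2 all integral)

bond 2 |J1  (source Se1 imposes e)
bond 4 |Sf1  (Sf1 (Sf) sets flow on bond)
bond 0 |I1  (0-jn J1 has e-setter on 2)
bond 1 |R1  (J1 effort already set via bond 2)
bond 3 |I2  (common-e at J1 fixed by 2)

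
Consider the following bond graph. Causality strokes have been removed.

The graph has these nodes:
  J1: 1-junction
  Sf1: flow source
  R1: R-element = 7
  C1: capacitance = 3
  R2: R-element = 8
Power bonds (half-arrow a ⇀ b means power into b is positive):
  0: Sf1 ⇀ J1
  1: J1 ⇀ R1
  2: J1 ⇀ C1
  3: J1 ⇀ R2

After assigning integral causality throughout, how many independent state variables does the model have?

b0 |Sf1  (Sf1: flow source, stroke at near end)
b1 |J1  (J1 flow already set via bond 0)
b2 |J1  (J1: bond 0 brought flow, rest push out)
b3 |J1  (J1 flow already set via bond 0)

1  (C1 all integral)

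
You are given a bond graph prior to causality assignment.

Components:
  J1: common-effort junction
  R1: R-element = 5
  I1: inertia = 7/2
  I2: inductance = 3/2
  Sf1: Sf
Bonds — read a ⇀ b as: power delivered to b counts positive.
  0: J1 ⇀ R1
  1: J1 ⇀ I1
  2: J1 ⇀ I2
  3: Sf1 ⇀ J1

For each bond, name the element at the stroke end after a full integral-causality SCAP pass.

β3 stroke→Sf1  (Sf1 (Sf) sets flow on bond)
β1 stroke→I1  (I1 integral (f out))
β2 stroke→I2  (I2 integral (f out))
β0 stroke→J1  (closing 0-jn rule on J1)

bond 0 stroke→J1
bond 1 stroke→I1
bond 2 stroke→I2
bond 3 stroke→Sf1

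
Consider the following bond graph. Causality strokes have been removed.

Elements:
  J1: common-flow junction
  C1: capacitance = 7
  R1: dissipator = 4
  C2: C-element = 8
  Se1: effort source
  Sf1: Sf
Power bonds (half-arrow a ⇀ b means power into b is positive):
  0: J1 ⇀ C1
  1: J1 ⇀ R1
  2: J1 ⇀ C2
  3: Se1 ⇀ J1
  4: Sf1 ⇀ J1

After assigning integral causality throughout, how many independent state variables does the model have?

#3 |J1  (Se1 fixes effort; stroke away)
#4 |Sf1  (source Sf1 imposes f)
#0 |J1  (common-f at J1 fixed by 4)
#1 |J1  (1-jn J1 has f-setter on 4)
#2 |J1  (J1: bond 4 brought flow, rest push out)

2  (C1, C2 all integral)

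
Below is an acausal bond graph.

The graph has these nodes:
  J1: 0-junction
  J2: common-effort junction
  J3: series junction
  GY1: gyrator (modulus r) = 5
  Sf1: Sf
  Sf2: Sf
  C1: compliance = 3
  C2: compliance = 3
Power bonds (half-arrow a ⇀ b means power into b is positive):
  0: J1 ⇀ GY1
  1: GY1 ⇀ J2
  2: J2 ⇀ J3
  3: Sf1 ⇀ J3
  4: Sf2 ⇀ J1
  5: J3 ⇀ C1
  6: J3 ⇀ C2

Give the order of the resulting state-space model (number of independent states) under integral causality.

#3 stroke→Sf1  (Sf1: flow source, stroke at near end)
#4 stroke→Sf2  (source Sf2 imposes f)
#0 stroke→J1  (closing 0-jn rule on J1)
#2 stroke→J3  (common-f at J3 fixed by 3)
#5 stroke→J3  (1-jn J3 has f-setter on 3)
#6 stroke→J3  (1-jn J3 has f-setter on 3)
#1 stroke→J2  (GY1: gyrator matches bond 0)

2  (C1, C2 all integral)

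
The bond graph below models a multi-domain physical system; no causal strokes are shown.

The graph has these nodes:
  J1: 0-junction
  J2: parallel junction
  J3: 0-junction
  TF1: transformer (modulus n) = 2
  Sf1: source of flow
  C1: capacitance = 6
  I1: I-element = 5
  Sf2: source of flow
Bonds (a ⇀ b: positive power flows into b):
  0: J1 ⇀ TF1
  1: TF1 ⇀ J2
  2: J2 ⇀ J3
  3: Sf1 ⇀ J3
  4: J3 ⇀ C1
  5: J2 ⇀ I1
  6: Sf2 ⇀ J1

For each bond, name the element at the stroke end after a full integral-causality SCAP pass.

β3 →Sf1  (Sf1: flow source, stroke at near end)
β6 →Sf2  (source Sf2 imposes f)
β0 →J1  (J1 needs exactly one e-in)
β1 →TF1  (TF1: transformer flips bond 0)
β4 →J3  (prefer integral on C1)
β2 →J2  (J3 effort already set via bond 4)
β5 →I1  (0-jn J2 has e-setter on 2)

β0 stroke→J1
β1 stroke→TF1
β2 stroke→J2
β3 stroke→Sf1
β4 stroke→J3
β5 stroke→I1
β6 stroke→Sf2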